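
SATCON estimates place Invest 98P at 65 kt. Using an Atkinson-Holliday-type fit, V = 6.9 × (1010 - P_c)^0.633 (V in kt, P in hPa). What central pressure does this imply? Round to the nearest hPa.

ΔP = (V / 6.9)^(1/0.633) = (65/6.9)^1.580.
65/6.9 = 9.420; 9.420^1.580 ≈ 34.58 hPa.
P_c = 1010 − 34.58 = 975.42 ≈ 975 hPa.

975 hPa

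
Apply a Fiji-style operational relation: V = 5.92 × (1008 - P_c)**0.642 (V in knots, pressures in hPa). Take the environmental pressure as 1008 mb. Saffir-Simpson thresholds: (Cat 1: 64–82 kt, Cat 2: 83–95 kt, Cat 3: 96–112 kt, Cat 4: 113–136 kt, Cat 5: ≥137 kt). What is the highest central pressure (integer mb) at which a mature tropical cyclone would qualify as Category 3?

Category 3 begins at V = 96 kt.
Required ΔP = (96/5.92)^(1/0.642) = 16.216^1.558 ≈ 76.68 mb.
P_c ≤ 1008 − 76.68 = 931.32, so the highest integer P_c is 931 mb.

931 mb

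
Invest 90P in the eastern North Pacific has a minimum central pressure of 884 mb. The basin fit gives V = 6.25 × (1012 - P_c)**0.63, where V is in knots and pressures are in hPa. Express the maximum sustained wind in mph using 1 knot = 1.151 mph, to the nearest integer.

ΔP = 1012 − 884 = 128 mb.
V ≈ 6.25 × 128^0.63 = 6.25 × 21.259 ≈ 132.869 kt.
132.869 × 1.151 ≈ 152.93 mph → 153 mph.

153 mph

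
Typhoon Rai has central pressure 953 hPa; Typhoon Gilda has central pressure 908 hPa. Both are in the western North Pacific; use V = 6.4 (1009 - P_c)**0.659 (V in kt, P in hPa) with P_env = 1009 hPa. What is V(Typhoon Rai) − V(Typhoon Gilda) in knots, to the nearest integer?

Typhoon Rai: ΔP = 56; V ≈ 6.4 × 56^0.659 ≈ 90.83 kt.
Typhoon Gilda: ΔP = 101; V ≈ 6.4 × 101^0.659 ≈ 133.98 kt.
Difference ≈ 90.83 − 133.98 = -43.15 → -43 kt.

-43 kt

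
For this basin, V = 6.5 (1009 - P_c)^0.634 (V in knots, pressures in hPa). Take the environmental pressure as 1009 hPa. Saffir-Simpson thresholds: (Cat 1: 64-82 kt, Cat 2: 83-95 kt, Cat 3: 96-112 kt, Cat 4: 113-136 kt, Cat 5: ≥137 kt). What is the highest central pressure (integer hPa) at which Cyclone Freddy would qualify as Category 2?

Category 2 begins at V = 83 kt.
Required ΔP = (83/6.5)^(1/0.634) = 12.769^1.577 ≈ 55.56 hPa.
P_c ≤ 1009 − 55.56 = 953.44, so the highest integer P_c is 953 hPa.

953 hPa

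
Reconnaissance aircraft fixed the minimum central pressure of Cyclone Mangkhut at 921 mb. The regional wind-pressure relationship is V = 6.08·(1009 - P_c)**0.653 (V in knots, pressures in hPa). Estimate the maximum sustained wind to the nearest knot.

113 kt

ΔP = 1009 − 921 = 88 mb.
88^0.653 ≈ 18.610.
V ≈ 6.08 × 18.610 ≈ 113.1 kt.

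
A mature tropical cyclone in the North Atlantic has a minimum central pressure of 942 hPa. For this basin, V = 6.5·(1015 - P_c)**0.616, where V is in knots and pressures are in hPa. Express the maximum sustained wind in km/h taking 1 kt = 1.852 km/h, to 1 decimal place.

169.2 km/h

ΔP = 1015 − 942 = 73 hPa.
V ≈ 6.5 × 73^0.616 = 6.5 × 14.054 ≈ 91.352 kt.
91.352 × 1.852 ≈ 169.18 km/h → 169.2 km/h.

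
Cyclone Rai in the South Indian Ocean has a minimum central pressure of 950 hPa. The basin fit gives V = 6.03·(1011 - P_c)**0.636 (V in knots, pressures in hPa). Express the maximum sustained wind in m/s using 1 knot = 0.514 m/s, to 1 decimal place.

ΔP = 1011 − 950 = 61 hPa.
V ≈ 6.03 × 61^0.636 = 6.03 × 13.661 ≈ 82.373 kt.
82.373 × 0.514 ≈ 42.34 m/s → 42.3 m/s.

42.3 m/s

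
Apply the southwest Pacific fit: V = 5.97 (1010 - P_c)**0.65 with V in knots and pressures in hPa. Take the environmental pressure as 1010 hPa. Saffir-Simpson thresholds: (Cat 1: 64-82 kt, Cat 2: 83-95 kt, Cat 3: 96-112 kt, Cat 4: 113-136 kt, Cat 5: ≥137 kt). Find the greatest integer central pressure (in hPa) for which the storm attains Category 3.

Category 3 begins at V = 96 kt.
Required ΔP = (96/5.97)^(1/0.65) = 16.080^1.538 ≈ 71.75 hPa.
P_c ≤ 1010 − 71.75 = 938.25, so the highest integer P_c is 938 hPa.

938 hPa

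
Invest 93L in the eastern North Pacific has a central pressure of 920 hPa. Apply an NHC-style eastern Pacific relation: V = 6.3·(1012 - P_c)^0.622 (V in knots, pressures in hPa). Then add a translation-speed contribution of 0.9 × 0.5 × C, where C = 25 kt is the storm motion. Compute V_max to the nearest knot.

ΔP = 1012 − 920 = 92 hPa.
92^0.622 ≈ 16.652.
V ≈ 6.3 × 16.652 ≈ 104.9 kt.
Translation term: 0.9 × 0.5 × 25 = 11.25 kt.
Corrected V ≈ 116.15 kt → 116 kt.

116 kt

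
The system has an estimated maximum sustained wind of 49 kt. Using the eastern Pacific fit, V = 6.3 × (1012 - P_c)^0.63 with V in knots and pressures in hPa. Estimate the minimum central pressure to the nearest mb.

ΔP = (V / 6.3)^(1/0.63) = (49/6.3)^1.587.
49/6.3 = 7.778; 7.778^1.587 ≈ 25.95 mb.
P_c = 1012 − 25.95 = 986.05 ≈ 986 mb.

986 mb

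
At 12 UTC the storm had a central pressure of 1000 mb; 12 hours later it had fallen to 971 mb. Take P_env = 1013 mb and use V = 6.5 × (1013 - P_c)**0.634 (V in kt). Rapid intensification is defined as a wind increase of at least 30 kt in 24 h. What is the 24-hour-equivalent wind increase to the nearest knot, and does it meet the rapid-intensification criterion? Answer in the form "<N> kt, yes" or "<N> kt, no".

73 kt, yes

V₁: ΔP = 13, V ≈ 6.5 × 13^0.634 ≈ 33.05 kt.
V₂: ΔP = 42, V ≈ 6.5 × 42^0.634 ≈ 69.51 kt.
ΔV over 12 h = 36.46 kt → 24 h equivalent = 36.46 × 24/12 ≈ 72.92 kt.
73 kt ≥ 30 kt ⇒ rapid intensification.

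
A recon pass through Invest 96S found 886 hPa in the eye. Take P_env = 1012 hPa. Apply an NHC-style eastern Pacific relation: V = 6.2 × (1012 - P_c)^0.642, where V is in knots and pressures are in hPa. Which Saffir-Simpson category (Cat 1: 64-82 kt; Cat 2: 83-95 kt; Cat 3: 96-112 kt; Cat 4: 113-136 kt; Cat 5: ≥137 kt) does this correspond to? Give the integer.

5

ΔP = 1012 − 886 = 126 hPa.
V ≈ 6.2 × 126^0.642 = 6.2 × 22.31 ≈ 138 kt.
138 kt falls in the Category 5 band.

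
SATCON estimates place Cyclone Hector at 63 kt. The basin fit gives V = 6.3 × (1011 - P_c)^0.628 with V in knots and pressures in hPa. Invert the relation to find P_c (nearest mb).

972 mb

ΔP = (V / 6.3)^(1/0.628) = (63/6.3)^1.592.
63/6.3 = 10.000; 10.000^1.592 ≈ 39.12 mb.
P_c = 1011 − 39.12 = 971.88 ≈ 972 mb.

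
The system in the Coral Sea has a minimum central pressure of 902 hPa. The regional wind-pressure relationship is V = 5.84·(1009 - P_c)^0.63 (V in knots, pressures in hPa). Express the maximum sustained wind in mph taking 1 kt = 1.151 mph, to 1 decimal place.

ΔP = 1009 − 902 = 107 hPa.
V ≈ 5.84 × 107^0.63 = 5.84 × 18.989 ≈ 110.898 kt.
110.898 × 1.151 ≈ 127.64 mph → 127.6 mph.

127.6 mph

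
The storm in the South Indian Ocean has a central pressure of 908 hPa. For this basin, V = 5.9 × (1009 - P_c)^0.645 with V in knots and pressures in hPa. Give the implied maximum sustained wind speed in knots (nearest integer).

ΔP = 1009 − 908 = 101 hPa.
101^0.645 ≈ 19.624.
V ≈ 5.9 × 19.624 ≈ 115.8 kt.

116 kt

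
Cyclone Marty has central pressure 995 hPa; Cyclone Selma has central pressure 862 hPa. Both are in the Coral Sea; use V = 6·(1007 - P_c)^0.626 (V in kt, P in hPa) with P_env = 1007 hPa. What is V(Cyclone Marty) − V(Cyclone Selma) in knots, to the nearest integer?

Cyclone Marty: ΔP = 12; V ≈ 6 × 12^0.626 ≈ 28.43 kt.
Cyclone Selma: ΔP = 145; V ≈ 6 × 145^0.626 ≈ 135.26 kt.
Difference ≈ 28.43 − 135.26 = -106.83 → -107 kt.

-107 kt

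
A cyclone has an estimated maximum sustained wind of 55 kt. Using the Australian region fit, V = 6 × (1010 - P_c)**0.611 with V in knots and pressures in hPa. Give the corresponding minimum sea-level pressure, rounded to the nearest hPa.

ΔP = (V / 6)^(1/0.611) = (55/6)^1.637.
55/6 = 9.167; 9.167^1.637 ≈ 37.57 hPa.
P_c = 1010 − 37.57 = 972.43 ≈ 972 hPa.

972 hPa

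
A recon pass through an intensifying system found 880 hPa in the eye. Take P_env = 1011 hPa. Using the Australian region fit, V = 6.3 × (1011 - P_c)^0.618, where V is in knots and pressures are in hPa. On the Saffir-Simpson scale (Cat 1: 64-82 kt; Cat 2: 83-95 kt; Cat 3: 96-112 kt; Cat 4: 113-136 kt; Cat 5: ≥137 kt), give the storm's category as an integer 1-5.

4

ΔP = 1011 − 880 = 131 hPa.
V ≈ 6.3 × 131^0.618 = 6.3 × 20.35 ≈ 128 kt.
128 kt falls in the Category 4 band.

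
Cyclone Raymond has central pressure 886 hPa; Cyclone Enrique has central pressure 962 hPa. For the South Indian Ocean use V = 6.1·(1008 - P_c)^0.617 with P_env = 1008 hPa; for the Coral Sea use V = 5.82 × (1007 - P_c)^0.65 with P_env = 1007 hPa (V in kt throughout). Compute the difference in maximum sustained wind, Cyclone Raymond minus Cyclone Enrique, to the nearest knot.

49 kt

Cyclone Raymond: ΔP = 122; V ≈ 6.1 × 122^0.617 ≈ 118.20 kt.
Cyclone Enrique: ΔP = 45; V ≈ 5.82 × 45^0.65 ≈ 69.11 kt.
Difference ≈ 118.20 − 69.11 = 49.09 → 49 kt.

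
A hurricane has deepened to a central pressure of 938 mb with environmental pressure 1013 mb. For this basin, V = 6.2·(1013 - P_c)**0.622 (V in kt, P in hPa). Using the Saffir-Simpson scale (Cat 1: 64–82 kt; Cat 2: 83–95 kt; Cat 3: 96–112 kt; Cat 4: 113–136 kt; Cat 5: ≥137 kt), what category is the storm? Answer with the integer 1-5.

2

ΔP = 1013 − 938 = 75 mb.
V ≈ 6.2 × 75^0.622 = 6.2 × 14.67 ≈ 91 kt.
91 kt falls in the Category 2 band.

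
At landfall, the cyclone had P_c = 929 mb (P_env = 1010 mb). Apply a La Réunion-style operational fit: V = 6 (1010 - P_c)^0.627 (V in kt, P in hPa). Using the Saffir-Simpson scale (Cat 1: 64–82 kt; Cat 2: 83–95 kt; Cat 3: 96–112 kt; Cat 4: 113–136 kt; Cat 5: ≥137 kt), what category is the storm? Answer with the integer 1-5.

ΔP = 1010 − 929 = 81 mb.
V ≈ 6 × 81^0.627 = 6 × 15.73 ≈ 94 kt.
94 kt falls in the Category 2 band.

2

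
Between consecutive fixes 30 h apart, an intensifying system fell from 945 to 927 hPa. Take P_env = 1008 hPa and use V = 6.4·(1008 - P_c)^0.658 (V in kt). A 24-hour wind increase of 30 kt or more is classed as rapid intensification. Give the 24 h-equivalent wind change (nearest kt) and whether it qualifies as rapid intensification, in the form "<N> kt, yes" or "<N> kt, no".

14 kt, no

V₁: ΔP = 63, V ≈ 6.4 × 63^0.658 ≈ 97.76 kt.
V₂: ΔP = 81, V ≈ 6.4 × 81^0.658 ≈ 115.34 kt.
ΔV over 30 h = 17.58 kt → 24 h equivalent = 17.58 × 24/30 ≈ 14.06 kt.
14 kt < 30 kt ⇒ not rapid intensification.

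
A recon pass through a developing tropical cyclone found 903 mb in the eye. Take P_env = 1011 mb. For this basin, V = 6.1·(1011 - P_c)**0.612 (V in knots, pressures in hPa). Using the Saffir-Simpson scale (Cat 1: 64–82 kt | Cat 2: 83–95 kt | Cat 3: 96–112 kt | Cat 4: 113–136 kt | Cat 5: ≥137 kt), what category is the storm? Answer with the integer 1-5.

ΔP = 1011 − 903 = 108 mb.
V ≈ 6.1 × 108^0.612 = 6.1 × 17.56 ≈ 107 kt.
107 kt falls in the Category 3 band.

3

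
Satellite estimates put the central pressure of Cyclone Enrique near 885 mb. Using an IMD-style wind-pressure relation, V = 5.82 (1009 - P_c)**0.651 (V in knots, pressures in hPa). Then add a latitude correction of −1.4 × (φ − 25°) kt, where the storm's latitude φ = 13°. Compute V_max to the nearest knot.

ΔP = 1009 − 885 = 124 mb.
124^0.651 ≈ 23.058.
V ≈ 5.82 × 23.058 ≈ 134.2 kt.
Latitude correction: −1.4 × (13 − 25) = 16.8 kt.
Corrected V ≈ 151 kt → 151 kt.

151 kt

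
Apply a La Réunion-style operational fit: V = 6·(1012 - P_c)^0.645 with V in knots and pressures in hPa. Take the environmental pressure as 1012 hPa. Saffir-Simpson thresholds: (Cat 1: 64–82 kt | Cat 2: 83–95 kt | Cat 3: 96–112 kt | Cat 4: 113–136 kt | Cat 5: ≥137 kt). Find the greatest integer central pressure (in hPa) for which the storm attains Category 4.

917 hPa

Category 4 begins at V = 113 kt.
Required ΔP = (113/6)^(1/0.645) = 18.833^1.550 ≈ 94.76 hPa.
P_c ≤ 1012 − 94.76 = 917.24, so the highest integer P_c is 917 hPa.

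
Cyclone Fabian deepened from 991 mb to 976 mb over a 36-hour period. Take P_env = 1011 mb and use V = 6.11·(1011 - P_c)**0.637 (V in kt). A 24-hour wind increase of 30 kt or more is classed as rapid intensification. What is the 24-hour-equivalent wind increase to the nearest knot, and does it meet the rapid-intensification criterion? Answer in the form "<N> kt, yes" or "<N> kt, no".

12 kt, no

V₁: ΔP = 20, V ≈ 6.11 × 20^0.637 ≈ 41.19 kt.
V₂: ΔP = 35, V ≈ 6.11 × 35^0.637 ≈ 58.83 kt.
ΔV over 36 h = 17.64 kt → 24 h equivalent = 17.64 × 24/36 ≈ 11.76 kt.
12 kt < 30 kt ⇒ not rapid intensification.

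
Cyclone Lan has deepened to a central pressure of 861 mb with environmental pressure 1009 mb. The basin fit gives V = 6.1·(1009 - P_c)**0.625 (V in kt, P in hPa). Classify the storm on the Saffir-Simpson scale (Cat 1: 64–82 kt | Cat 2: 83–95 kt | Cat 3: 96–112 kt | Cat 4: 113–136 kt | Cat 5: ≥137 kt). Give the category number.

ΔP = 1009 − 861 = 148 mb.
V ≈ 6.1 × 148^0.625 = 6.1 × 22.72 ≈ 139 kt.
139 kt falls in the Category 5 band.

5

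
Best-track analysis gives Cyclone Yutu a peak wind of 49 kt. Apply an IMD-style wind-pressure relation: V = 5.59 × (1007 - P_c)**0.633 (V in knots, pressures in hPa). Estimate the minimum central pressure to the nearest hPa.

976 hPa

ΔP = (V / 5.59)^(1/0.633) = (49/5.59)^1.580.
49/5.59 = 8.766; 8.766^1.580 ≈ 30.86 hPa.
P_c = 1007 − 30.86 = 976.14 ≈ 976 hPa.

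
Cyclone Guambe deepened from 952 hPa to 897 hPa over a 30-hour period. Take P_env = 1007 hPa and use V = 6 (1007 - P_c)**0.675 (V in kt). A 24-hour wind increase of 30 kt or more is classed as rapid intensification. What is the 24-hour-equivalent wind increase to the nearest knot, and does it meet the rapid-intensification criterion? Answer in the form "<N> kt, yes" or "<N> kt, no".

V₁: ΔP = 55, V ≈ 6 × 55^0.675 ≈ 89.72 kt.
V₂: ΔP = 110, V ≈ 6 × 110^0.675 ≈ 143.25 kt.
ΔV over 30 h = 53.53 kt → 24 h equivalent = 53.53 × 24/30 ≈ 42.82 kt.
43 kt ≥ 30 kt ⇒ rapid intensification.

43 kt, yes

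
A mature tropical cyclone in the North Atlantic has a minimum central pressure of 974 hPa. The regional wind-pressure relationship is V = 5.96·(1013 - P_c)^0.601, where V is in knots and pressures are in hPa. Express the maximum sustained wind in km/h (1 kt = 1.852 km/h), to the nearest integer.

100 km/h

ΔP = 1013 − 974 = 39 hPa.
V ≈ 5.96 × 39^0.601 = 5.96 × 9.041 ≈ 53.886 kt.
53.886 × 1.852 ≈ 99.80 km/h → 100 km/h.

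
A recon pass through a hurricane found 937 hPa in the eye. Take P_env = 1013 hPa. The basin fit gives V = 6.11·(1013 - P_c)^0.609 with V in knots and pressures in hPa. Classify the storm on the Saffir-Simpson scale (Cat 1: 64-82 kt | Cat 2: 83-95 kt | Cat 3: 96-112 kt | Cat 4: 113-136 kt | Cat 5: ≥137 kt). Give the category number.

2

ΔP = 1013 − 937 = 76 hPa.
V ≈ 6.11 × 76^0.609 = 6.11 × 13.98 ≈ 85 kt.
85 kt falls in the Category 2 band.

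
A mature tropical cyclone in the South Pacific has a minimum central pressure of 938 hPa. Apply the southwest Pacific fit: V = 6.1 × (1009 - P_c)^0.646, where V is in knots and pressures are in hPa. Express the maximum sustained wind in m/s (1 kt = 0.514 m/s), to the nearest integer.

ΔP = 1009 − 938 = 71 hPa.
V ≈ 6.1 × 71^0.646 = 6.1 × 15.700 ≈ 95.773 kt.
95.773 × 0.514 ≈ 49.23 m/s → 49 m/s.

49 m/s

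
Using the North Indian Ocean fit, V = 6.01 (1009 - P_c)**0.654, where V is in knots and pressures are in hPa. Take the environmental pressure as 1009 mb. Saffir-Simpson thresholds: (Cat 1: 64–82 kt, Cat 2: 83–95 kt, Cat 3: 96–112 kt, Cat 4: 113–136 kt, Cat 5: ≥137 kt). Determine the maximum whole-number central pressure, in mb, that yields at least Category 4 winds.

Category 4 begins at V = 113 kt.
Required ΔP = (113/6.01)^(1/0.654) = 18.802^1.529 ≈ 88.78 mb.
P_c ≤ 1009 − 88.78 = 920.22, so the highest integer P_c is 920 mb.

920 mb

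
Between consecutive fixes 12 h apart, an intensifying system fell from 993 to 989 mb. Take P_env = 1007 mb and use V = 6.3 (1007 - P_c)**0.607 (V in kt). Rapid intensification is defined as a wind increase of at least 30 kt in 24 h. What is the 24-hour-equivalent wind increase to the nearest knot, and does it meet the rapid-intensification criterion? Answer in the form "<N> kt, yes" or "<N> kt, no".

10 kt, no

V₁: ΔP = 14, V ≈ 6.3 × 14^0.607 ≈ 31.26 kt.
V₂: ΔP = 18, V ≈ 6.3 × 18^0.607 ≈ 36.42 kt.
ΔV over 12 h = 5.16 kt → 24 h equivalent = 5.16 × 24/12 ≈ 10.32 kt.
10 kt < 30 kt ⇒ not rapid intensification.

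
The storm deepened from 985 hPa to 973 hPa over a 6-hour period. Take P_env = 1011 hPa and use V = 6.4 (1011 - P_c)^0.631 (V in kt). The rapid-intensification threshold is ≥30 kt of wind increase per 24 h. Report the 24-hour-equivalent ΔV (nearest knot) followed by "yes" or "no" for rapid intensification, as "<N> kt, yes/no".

54 kt, yes

V₁: ΔP = 26, V ≈ 6.4 × 26^0.631 ≈ 50.01 kt.
V₂: ΔP = 38, V ≈ 6.4 × 38^0.631 ≈ 63.54 kt.
ΔV over 6 h = 13.53 kt → 24 h equivalent = 13.53 × 24/6 ≈ 54.12 kt.
54 kt ≥ 30 kt ⇒ rapid intensification.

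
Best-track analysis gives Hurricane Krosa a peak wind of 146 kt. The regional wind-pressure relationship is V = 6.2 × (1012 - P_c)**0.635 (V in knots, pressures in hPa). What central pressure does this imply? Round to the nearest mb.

ΔP = (V / 6.2)^(1/0.635) = (146/6.2)^1.575.
146/6.2 = 23.548; 23.548^1.575 ≈ 144.73 mb.
P_c = 1012 − 144.73 = 867.27 ≈ 867 mb.

867 mb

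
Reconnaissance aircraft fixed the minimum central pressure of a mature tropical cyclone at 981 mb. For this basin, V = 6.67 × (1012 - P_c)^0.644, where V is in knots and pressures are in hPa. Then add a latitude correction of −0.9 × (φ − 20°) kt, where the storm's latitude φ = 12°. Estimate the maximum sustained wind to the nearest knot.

68 kt

ΔP = 1012 − 981 = 31 mb.
31^0.644 ≈ 9.129.
V ≈ 6.67 × 9.129 ≈ 60.9 kt.
Latitude correction: −0.9 × (12 − 20) = 7.2 kt.
Corrected V ≈ 68.1 kt → 68 kt.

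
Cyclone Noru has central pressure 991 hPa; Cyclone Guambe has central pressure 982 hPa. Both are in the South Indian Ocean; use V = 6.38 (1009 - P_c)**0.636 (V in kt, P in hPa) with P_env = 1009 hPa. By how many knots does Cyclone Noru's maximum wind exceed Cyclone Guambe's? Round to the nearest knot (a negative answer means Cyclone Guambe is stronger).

Cyclone Noru: ΔP = 18; V ≈ 6.38 × 18^0.636 ≈ 40.10 kt.
Cyclone Guambe: ΔP = 27; V ≈ 6.38 × 27^0.636 ≈ 51.90 kt.
Difference ≈ 40.10 − 51.90 = -11.80 → -12 kt.

-12 kt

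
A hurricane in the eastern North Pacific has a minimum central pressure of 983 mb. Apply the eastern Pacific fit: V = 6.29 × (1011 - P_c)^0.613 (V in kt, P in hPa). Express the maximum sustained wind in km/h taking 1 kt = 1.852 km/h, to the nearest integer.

90 km/h

ΔP = 1011 − 983 = 28 mb.
V ≈ 6.29 × 28^0.613 = 6.29 × 7.711 ≈ 48.502 kt.
48.502 × 1.852 ≈ 89.83 km/h → 90 km/h.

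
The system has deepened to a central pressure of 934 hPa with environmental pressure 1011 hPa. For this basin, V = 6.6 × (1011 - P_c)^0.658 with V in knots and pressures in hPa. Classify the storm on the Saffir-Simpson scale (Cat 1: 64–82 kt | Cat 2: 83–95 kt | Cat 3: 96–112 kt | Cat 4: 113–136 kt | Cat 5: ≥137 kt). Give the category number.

ΔP = 1011 − 934 = 77 hPa.
V ≈ 6.6 × 77^0.658 = 6.6 × 17.43 ≈ 115 kt.
115 kt falls in the Category 4 band.

4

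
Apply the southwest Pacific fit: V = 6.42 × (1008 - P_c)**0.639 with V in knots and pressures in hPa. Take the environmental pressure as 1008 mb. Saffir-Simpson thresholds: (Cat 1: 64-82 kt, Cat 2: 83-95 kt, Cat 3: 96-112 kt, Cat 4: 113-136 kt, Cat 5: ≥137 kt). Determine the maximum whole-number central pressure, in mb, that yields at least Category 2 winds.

953 mb

Category 2 begins at V = 83 kt.
Required ΔP = (83/6.42)^(1/0.639) = 12.928^1.565 ≈ 54.89 mb.
P_c ≤ 1008 − 54.89 = 953.11, so the highest integer P_c is 953 mb.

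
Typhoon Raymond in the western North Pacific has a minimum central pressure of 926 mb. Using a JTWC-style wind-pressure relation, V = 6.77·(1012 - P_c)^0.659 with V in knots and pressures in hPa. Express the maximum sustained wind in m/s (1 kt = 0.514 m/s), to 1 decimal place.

65.5 m/s

ΔP = 1012 − 926 = 86 mb.
V ≈ 6.77 × 86^0.659 = 6.77 × 18.829 ≈ 127.474 kt.
127.474 × 0.514 ≈ 65.52 m/s → 65.5 m/s.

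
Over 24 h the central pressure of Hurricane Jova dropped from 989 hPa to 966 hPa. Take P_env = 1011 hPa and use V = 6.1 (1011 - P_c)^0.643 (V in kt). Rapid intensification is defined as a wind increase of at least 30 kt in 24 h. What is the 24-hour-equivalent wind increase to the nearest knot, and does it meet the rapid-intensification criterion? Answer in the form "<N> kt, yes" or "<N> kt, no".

26 kt, no

V₁: ΔP = 22, V ≈ 6.1 × 22^0.643 ≈ 44.52 kt.
V₂: ΔP = 45, V ≈ 6.1 × 45^0.643 ≈ 70.53 kt.
ΔV over 24 h = 26.01 kt → 24 h equivalent = 26.01 × 24/24 ≈ 26.01 kt.
26 kt < 30 kt ⇒ not rapid intensification.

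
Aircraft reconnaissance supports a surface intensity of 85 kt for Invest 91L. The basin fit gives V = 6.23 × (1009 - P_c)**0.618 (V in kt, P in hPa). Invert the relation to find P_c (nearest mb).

ΔP = (V / 6.23)^(1/0.618) = (85/6.23)^1.618.
85/6.23 = 13.644; 13.644^1.618 ≈ 68.62 mb.
P_c = 1009 − 68.62 = 940.38 ≈ 940 mb.

940 mb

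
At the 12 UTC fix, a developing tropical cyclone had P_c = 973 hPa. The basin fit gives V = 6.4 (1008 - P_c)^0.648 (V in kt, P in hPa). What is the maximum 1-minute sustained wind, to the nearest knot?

ΔP = 1008 − 973 = 35 hPa.
35^0.648 ≈ 10.013.
V ≈ 6.4 × 10.013 ≈ 64.1 kt.

64 kt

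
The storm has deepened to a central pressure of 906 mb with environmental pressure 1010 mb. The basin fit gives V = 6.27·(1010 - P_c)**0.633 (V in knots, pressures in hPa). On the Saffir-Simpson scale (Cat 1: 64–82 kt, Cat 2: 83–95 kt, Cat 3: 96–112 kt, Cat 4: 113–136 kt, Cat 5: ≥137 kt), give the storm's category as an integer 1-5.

4

ΔP = 1010 − 906 = 104 mb.
V ≈ 6.27 × 104^0.633 = 6.27 × 18.91 ≈ 119 kt.
119 kt falls in the Category 4 band.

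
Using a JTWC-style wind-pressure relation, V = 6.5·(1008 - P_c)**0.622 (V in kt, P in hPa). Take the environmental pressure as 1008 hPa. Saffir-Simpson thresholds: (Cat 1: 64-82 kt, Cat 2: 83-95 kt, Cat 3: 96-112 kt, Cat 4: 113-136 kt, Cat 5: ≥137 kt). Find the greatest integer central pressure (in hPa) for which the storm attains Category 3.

932 hPa

Category 3 begins at V = 96 kt.
Required ΔP = (96/6.5)^(1/0.622) = 14.769^1.608 ≈ 75.86 hPa.
P_c ≤ 1008 − 75.86 = 932.14, so the highest integer P_c is 932 hPa.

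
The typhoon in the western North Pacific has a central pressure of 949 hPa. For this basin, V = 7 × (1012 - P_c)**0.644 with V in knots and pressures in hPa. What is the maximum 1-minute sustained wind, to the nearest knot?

101 kt

ΔP = 1012 − 949 = 63 hPa.
63^0.644 ≈ 14.414.
V ≈ 7 × 14.414 ≈ 100.9 kt.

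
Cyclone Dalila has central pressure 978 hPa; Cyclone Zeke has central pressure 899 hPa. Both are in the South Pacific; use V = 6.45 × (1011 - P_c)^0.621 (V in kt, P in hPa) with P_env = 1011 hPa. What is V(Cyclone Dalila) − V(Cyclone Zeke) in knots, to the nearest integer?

Cyclone Dalila: ΔP = 33; V ≈ 6.45 × 33^0.621 ≈ 56.57 kt.
Cyclone Zeke: ΔP = 112; V ≈ 6.45 × 112^0.621 ≈ 120.82 kt.
Difference ≈ 56.57 − 120.82 = -64.25 → -64 kt.

-64 kt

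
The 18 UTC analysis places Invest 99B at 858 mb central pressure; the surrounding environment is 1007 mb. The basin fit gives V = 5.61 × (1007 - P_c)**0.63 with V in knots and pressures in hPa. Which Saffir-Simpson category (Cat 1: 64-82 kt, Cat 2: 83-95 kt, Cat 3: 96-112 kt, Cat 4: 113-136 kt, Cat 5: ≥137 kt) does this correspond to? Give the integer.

4

ΔP = 1007 − 858 = 149 mb.
V ≈ 5.61 × 149^0.63 = 5.61 × 23.39 ≈ 131 kt.
131 kt falls in the Category 4 band.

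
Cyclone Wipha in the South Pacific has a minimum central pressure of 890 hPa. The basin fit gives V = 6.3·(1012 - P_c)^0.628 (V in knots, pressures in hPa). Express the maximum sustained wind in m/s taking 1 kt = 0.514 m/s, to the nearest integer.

66 m/s

ΔP = 1012 − 890 = 122 hPa.
V ≈ 6.3 × 122^0.628 = 6.3 × 20.428 ≈ 128.699 kt.
128.699 × 0.514 ≈ 66.15 m/s → 66 m/s.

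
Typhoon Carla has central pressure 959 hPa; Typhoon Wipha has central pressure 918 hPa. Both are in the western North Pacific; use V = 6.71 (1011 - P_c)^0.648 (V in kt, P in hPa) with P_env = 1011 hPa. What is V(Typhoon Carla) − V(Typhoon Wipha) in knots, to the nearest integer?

Typhoon Carla: ΔP = 52; V ≈ 6.71 × 52^0.648 ≈ 86.83 kt.
Typhoon Wipha: ΔP = 93; V ≈ 6.71 × 93^0.648 ≈ 126.56 kt.
Difference ≈ 86.83 − 126.56 = -39.73 → -40 kt.

-40 kt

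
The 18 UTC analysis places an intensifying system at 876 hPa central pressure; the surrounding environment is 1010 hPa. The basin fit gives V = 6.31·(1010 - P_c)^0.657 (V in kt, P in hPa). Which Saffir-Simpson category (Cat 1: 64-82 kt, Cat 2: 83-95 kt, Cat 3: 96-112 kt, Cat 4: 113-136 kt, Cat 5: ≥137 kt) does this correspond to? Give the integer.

5

ΔP = 1010 − 876 = 134 hPa.
V ≈ 6.31 × 134^0.657 = 6.31 × 24.98 ≈ 158 kt.
158 kt falls in the Category 5 band.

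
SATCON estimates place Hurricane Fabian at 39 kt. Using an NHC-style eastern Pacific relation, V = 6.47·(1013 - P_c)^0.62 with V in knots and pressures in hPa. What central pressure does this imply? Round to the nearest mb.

ΔP = (V / 6.47)^(1/0.62) = (39/6.47)^1.613.
39/6.47 = 6.028; 6.028^1.613 ≈ 18.13 mb.
P_c = 1013 − 18.13 = 994.87 ≈ 995 mb.

995 mb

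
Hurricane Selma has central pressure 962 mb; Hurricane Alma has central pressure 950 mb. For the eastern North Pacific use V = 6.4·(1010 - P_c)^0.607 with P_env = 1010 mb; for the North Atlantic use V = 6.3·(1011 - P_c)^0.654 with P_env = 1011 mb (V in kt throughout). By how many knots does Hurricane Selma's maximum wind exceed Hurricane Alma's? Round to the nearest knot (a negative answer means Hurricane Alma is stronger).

Hurricane Selma: ΔP = 48; V ≈ 6.4 × 48^0.607 ≈ 67.10 kt.
Hurricane Alma: ΔP = 61; V ≈ 6.3 × 61^0.654 ≈ 92.67 kt.
Difference ≈ 67.10 − 92.67 = -25.57 → -26 kt.

-26 kt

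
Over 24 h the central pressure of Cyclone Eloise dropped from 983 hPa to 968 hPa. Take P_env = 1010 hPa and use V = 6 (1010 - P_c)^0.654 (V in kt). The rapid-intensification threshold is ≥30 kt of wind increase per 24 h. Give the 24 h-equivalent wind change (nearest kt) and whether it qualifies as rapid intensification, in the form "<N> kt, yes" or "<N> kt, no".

17 kt, no

V₁: ΔP = 27, V ≈ 6 × 27^0.654 ≈ 51.79 kt.
V₂: ΔP = 42, V ≈ 6 × 42^0.654 ≈ 69.14 kt.
ΔV over 24 h = 17.35 kt → 24 h equivalent = 17.35 × 24/24 ≈ 17.35 kt.
17 kt < 30 kt ⇒ not rapid intensification.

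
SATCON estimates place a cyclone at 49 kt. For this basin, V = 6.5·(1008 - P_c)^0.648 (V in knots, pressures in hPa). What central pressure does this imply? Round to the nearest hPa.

985 hPa

ΔP = (V / 6.5)^(1/0.648) = (49/6.5)^1.543.
49/6.5 = 7.538; 7.538^1.543 ≈ 22.59 hPa.
P_c = 1008 − 22.59 = 985.41 ≈ 985 hPa.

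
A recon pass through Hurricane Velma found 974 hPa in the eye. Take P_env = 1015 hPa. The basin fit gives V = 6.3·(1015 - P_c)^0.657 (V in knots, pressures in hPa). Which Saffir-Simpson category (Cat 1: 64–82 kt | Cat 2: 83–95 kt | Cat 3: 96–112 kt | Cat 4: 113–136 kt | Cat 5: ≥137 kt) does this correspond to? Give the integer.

1

ΔP = 1015 − 974 = 41 hPa.
V ≈ 6.3 × 41^0.657 = 6.3 × 11.47 ≈ 72 kt.
72 kt falls in the Category 1 band.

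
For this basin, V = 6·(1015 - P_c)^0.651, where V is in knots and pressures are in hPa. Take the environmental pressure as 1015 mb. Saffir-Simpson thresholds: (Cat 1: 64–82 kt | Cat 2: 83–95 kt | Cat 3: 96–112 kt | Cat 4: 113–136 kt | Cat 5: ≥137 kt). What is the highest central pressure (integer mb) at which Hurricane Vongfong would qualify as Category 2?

958 mb

Category 2 begins at V = 83 kt.
Required ΔP = (83/6)^(1/0.651) = 13.833^1.536 ≈ 56.57 mb.
P_c ≤ 1015 − 56.57 = 958.43, so the highest integer P_c is 958 mb.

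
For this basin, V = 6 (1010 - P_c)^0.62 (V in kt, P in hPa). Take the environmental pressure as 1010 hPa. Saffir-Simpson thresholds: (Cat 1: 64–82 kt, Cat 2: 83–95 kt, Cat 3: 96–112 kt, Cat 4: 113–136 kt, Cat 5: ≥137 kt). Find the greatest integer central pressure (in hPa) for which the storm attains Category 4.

896 hPa

Category 4 begins at V = 113 kt.
Required ΔP = (113/6)^(1/0.62) = 18.833^1.613 ≈ 113.85 hPa.
P_c ≤ 1010 − 113.85 = 896.15, so the highest integer P_c is 896 hPa.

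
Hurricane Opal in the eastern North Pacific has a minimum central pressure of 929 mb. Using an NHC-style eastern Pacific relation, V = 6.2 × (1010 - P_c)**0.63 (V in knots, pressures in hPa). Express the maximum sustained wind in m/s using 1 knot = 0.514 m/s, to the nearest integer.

ΔP = 1010 − 929 = 81 mb.
V ≈ 6.2 × 81^0.63 = 6.2 × 15.935 ≈ 98.796 kt.
98.796 × 0.514 ≈ 50.78 m/s → 51 m/s.

51 m/s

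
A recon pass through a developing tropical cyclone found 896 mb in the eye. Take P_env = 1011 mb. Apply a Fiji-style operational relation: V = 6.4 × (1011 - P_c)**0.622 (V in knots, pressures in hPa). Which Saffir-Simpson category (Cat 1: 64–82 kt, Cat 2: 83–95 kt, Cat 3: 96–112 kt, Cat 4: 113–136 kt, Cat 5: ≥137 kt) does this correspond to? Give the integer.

4

ΔP = 1011 − 896 = 115 mb.
V ≈ 6.4 × 115^0.622 = 6.4 × 19.13 ≈ 122 kt.
122 kt falls in the Category 4 band.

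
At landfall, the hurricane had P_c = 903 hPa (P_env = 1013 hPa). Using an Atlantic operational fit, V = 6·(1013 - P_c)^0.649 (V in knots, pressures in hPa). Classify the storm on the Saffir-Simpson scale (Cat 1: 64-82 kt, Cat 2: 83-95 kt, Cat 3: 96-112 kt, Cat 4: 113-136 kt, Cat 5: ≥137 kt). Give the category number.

4

ΔP = 1013 − 903 = 110 hPa.
V ≈ 6 × 110^0.649 = 6 × 21.13 ≈ 127 kt.
127 kt falls in the Category 4 band.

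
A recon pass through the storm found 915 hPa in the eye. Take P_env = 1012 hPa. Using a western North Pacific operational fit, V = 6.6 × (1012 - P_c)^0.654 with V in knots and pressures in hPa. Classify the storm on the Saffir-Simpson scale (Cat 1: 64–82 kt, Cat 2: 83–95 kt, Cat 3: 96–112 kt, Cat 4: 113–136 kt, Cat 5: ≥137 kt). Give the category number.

ΔP = 1012 − 915 = 97 hPa.
V ≈ 6.6 × 97^0.654 = 6.6 × 19.92 ≈ 131 kt.
131 kt falls in the Category 4 band.

4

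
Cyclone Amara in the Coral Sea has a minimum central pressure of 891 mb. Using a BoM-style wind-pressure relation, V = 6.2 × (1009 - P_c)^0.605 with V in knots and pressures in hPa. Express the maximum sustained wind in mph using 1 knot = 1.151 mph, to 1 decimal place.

127.9 mph

ΔP = 1009 − 891 = 118 mb.
V ≈ 6.2 × 118^0.605 = 6.2 × 17.926 ≈ 111.143 kt.
111.143 × 1.151 ≈ 127.93 mph → 127.9 mph.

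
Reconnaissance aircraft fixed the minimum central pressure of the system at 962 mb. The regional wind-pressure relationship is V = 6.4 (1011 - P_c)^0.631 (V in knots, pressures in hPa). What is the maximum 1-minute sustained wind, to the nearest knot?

ΔP = 1011 − 962 = 49 mb.
49^0.631 ≈ 11.655.
V ≈ 6.4 × 11.655 ≈ 74.6 kt.

75 kt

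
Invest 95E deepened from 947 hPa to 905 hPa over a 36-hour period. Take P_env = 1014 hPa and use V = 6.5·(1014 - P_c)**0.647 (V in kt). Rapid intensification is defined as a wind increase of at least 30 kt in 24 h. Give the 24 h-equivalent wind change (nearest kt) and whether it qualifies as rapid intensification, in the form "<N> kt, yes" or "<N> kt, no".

24 kt, no

V₁: ΔP = 67, V ≈ 6.5 × 67^0.647 ≈ 98.72 kt.
V₂: ΔP = 109, V ≈ 6.5 × 109^0.647 ≈ 135.25 kt.
ΔV over 36 h = 36.53 kt → 24 h equivalent = 36.53 × 24/36 ≈ 24.35 kt.
24 kt < 30 kt ⇒ not rapid intensification.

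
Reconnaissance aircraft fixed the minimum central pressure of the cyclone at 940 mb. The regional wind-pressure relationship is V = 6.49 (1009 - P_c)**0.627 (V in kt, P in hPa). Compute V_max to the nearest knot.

92 kt

ΔP = 1009 − 940 = 69 mb.
69^0.627 ≈ 14.222.
V ≈ 6.49 × 14.222 ≈ 92.3 kt.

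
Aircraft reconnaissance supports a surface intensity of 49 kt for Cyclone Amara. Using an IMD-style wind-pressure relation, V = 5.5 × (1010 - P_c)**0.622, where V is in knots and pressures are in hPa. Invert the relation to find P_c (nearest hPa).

976 hPa

ΔP = (V / 5.5)^(1/0.622) = (49/5.5)^1.608.
49/5.5 = 8.909; 8.909^1.608 ≈ 33.66 hPa.
P_c = 1010 − 33.66 = 976.34 ≈ 976 hPa.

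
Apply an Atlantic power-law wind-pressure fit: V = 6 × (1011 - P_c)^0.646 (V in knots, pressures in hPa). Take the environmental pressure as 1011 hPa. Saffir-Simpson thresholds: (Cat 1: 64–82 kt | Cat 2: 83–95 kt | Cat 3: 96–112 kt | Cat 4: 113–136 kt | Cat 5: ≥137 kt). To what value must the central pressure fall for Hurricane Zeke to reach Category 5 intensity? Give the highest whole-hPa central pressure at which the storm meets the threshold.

Category 5 begins at V = 137 kt.
Required ΔP = (137/6)^(1/0.646) = 22.833^1.548 ≈ 126.78 hPa.
P_c ≤ 1011 − 126.78 = 884.22, so the highest integer P_c is 884 hPa.

884 hPa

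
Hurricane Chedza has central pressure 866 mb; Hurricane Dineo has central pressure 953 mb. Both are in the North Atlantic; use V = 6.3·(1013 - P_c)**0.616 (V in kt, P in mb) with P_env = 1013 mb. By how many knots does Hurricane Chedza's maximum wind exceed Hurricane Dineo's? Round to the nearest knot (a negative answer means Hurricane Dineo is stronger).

58 kt

Hurricane Chedza: ΔP = 147; V ≈ 6.3 × 147^0.616 ≈ 136.27 kt.
Hurricane Dineo: ΔP = 60; V ≈ 6.3 × 60^0.616 ≈ 78.47 kt.
Difference ≈ 136.27 − 78.47 = 57.80 → 58 kt.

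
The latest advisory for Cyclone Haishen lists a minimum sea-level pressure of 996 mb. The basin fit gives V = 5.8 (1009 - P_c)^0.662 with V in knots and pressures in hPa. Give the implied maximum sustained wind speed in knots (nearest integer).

32 kt

ΔP = 1009 − 996 = 13 mb.
13^0.662 ≈ 5.463.
V ≈ 5.8 × 5.463 ≈ 31.7 kt.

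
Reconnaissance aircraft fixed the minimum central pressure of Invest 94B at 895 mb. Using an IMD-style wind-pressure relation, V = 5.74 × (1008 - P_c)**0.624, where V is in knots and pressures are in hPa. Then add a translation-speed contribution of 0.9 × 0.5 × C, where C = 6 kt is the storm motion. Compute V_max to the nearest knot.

112 kt

ΔP = 1008 − 895 = 113 mb.
113^0.624 ≈ 19.104.
V ≈ 5.74 × 19.104 ≈ 109.7 kt.
Translation term: 0.9 × 0.5 × 6 = 2.7 kt.
Corrected V ≈ 112.4 kt → 112 kt.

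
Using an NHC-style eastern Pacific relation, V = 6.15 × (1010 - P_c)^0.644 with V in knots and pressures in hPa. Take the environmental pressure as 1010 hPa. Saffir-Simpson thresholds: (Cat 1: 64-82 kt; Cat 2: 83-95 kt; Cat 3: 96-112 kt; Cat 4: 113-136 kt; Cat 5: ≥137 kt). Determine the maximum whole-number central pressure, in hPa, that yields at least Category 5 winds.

886 hPa

Category 5 begins at V = 137 kt.
Required ΔP = (137/6.15)^(1/0.644) = 22.276^1.553 ≈ 123.86 hPa.
P_c ≤ 1010 − 123.86 = 886.14, so the highest integer P_c is 886 hPa.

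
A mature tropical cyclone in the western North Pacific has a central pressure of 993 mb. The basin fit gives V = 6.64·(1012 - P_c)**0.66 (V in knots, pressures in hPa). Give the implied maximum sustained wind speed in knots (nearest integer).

ΔP = 1012 − 993 = 19 mb.
19^0.66 ≈ 6.982.
V ≈ 6.64 × 6.982 ≈ 46.4 kt.

46 kt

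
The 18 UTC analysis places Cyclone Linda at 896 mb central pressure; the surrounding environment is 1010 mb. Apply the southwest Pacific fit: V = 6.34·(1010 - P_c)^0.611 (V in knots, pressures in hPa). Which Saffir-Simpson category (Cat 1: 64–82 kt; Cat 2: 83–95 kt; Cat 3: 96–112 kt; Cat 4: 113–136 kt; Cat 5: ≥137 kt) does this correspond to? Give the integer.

ΔP = 1010 − 896 = 114 mb.
V ≈ 6.34 × 114^0.611 = 6.34 × 18.06 ≈ 115 kt.
115 kt falls in the Category 4 band.

4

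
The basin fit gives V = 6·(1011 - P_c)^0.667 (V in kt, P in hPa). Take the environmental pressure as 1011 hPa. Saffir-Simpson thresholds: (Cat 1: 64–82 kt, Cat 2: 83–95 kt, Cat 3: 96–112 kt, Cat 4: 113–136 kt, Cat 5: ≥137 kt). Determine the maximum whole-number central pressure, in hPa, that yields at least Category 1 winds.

976 hPa

Category 1 begins at V = 64 kt.
Required ΔP = (64/6)^(1/0.667) = 10.667^1.499 ≈ 34.78 hPa.
P_c ≤ 1011 − 34.78 = 976.22, so the highest integer P_c is 976 hPa.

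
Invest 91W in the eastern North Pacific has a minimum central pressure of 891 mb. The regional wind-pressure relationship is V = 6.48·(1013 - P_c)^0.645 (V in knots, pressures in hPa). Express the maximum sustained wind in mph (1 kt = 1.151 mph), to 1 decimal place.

165.3 mph

ΔP = 1013 − 891 = 122 mb.
V ≈ 6.48 × 122^0.645 = 6.48 × 22.167 ≈ 143.641 kt.
143.641 × 1.151 ≈ 165.33 mph → 165.3 mph.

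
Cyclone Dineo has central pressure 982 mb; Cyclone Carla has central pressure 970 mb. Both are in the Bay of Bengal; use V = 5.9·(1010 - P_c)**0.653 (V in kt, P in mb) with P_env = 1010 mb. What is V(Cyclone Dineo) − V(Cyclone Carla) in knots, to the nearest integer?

-14 kt

Cyclone Dineo: ΔP = 28; V ≈ 5.9 × 28^0.653 ≈ 51.98 kt.
Cyclone Carla: ΔP = 40; V ≈ 5.9 × 40^0.653 ≈ 65.61 kt.
Difference ≈ 51.98 − 65.61 = -13.63 → -14 kt.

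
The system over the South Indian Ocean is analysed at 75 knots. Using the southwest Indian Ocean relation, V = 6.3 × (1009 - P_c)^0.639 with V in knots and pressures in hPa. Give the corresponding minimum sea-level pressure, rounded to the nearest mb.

961 mb

ΔP = (V / 6.3)^(1/0.639) = (75/6.3)^1.565.
75/6.3 = 11.905; 11.905^1.565 ≈ 48.24 mb.
P_c = 1009 − 48.24 = 960.76 ≈ 961 mb.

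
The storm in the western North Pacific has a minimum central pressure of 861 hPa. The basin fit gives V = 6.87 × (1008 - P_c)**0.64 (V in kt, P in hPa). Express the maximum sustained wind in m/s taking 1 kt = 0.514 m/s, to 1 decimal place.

86.1 m/s

ΔP = 1008 − 861 = 147 hPa.
V ≈ 6.87 × 147^0.64 = 6.87 × 24.383 ≈ 167.510 kt.
167.510 × 0.514 ≈ 86.10 m/s → 86.1 m/s.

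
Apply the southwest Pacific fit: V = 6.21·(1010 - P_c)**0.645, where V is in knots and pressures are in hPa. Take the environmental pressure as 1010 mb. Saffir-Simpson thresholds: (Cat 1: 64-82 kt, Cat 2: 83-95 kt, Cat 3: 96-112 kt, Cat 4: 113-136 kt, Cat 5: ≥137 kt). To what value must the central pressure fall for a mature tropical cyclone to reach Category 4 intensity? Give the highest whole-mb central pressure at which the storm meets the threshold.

Category 4 begins at V = 113 kt.
Required ΔP = (113/6.21)^(1/0.645) = 18.196^1.550 ≈ 89.84 mb.
P_c ≤ 1010 − 89.84 = 920.16, so the highest integer P_c is 920 mb.

920 mb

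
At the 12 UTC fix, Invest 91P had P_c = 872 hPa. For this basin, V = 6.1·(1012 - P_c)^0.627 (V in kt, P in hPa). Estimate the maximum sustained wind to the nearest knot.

135 kt

ΔP = 1012 − 872 = 140 hPa.
140^0.627 ≈ 22.163.
V ≈ 6.1 × 22.163 ≈ 135.2 kt.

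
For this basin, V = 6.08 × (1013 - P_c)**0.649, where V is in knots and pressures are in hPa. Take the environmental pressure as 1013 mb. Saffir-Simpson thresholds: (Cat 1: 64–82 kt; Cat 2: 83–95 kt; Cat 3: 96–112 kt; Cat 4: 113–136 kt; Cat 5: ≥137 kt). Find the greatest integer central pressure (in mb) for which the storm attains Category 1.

Category 1 begins at V = 64 kt.
Required ΔP = (64/6.08)^(1/0.649) = 10.526^1.541 ≈ 37.60 mb.
P_c ≤ 1013 − 37.60 = 975.40, so the highest integer P_c is 975 mb.

975 mb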